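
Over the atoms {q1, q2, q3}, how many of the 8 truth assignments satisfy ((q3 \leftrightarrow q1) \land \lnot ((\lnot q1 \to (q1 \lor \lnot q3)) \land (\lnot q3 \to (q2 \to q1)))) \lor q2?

Initial set: {T (((q3 \leftrightarrow q1) \land \lnot ((\lnot q1 \to (q1 \lor \lnot q3)) \land (\lnot q3 \to (q2 \to q1)))) \lor q2)}.
T (((q3 \leftrightarrow q1) \land \lnot ((\lnot q1 \to (q1 \lor \lnot q3)) \land (\lnot q3 \to (q2 \to q1)))) \lor q2): β-rule — branch into T ((q3 \leftrightarrow q1) \land \lnot ((\lnot q1 \to (q1 \lor \lnot q3)) \land (\lnot q3 \to (q2 \to q1))))  //  T q2.
  branch 1 (add T ((q3 \leftrightarrow q1) \land \lnot ((\lnot q1 \to (q1 \lor \lnot q3)) \land (\lnot q3 \to (q2 \to q1))))):
    T ((q3 \leftrightarrow q1) \land \lnot ((\lnot q1 \to (q1 \lor \lnot q3)) \land (\lnot q3 \to (q2 \to q1)))): α-rule — add T (q3 \leftrightarrow q1), T \lnot ((\lnot q1 \to (q1 \lor \lnot q3)) \land (\lnot q3 \to (q2 \to q1))).
    T (q3 \leftrightarrow q1): β-rule — branch into T q3, T q1  //  F q3, F q1.
      branch 1.1 (add T q3, T q1):
        T \lnot ((\lnot q1 \to (q1 \lor \lnot q3)) \land (\lnot q3 \to (q2 \to q1))): β-rule — branch into F (\lnot q1 \to (q1 \lor \lnot q3))  //  F (\lnot q3 \to (q2 \to q1)).
          branch 1.1.1 (add F (\lnot q1 \to (q1 \lor \lnot q3))):
            F (\lnot q1 \to (q1 \lor \lnot q3)): α-rule — add T \lnot q1, F (q1 \lor \lnot q3).
            × closes — contains both q1 and \lnot q1.
          branch 1.1.2 (add F (\lnot q3 \to (q2 \to q1))):
            F (\lnot q3 \to (q2 \to q1)): α-rule — add T \lnot q3, F (q2 \to q1).
            × closes — contains both q3 and \lnot q3.
      branch 1.2 (add F q3, F q1):
        T \lnot ((\lnot q1 \to (q1 \lor \lnot q3)) \land (\lnot q3 \to (q2 \to q1))): β-rule — branch into F (\lnot q1 \to (q1 \lor \lnot q3))  //  F (\lnot q3 \to (q2 \to q1)).
          branch 1.2.1 (add F (\lnot q1 \to (q1 \lor \lnot q3))):
            F (\lnot q1 \to (q1 \lor \lnot q3)): α-rule — add T \lnot q1, F (q1 \lor \lnot q3).
            F (q1 \lor \lnot q3): α-rule — add F q1, F \lnot q3.
            × closes — contains both q3 and \lnot q3.
          branch 1.2.2 (add F (\lnot q3 \to (q2 \to q1))):
            F (\lnot q3 \to (q2 \to q1)): α-rule — add T \lnot q3, F (q2 \to q1).
            F (q2 \to q1): α-rule — add T q2, F q1.
            ○ open, literals {q1=false, q2=true, q3=false}.
  branch 2 (add T q2):
    ○ open, literals {q2=true}.
3 branches closed, 2 open.
Each open branch fixes some atoms; the unmentioned ones are free. Counting distinct full assignments: branch {q1=false, q2=true, q3=false} (none free) contributes 1 new; branch {q2=true} (q1, q3) contributes 3 new. Total: 4.

4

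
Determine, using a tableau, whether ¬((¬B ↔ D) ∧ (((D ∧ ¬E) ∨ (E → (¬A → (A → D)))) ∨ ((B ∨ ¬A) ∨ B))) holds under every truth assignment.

Not valid

Assume the negation and expand:
Initial set: {¬¬((¬B ↔ D) ∧ (((D ∧ ¬E) ∨ (E → (¬A → (A → D)))) ∨ ((B ∨ ¬A) ∨ B)))}.
¬¬((¬B ↔ D) ∧ (((D ∧ ¬E) ∨ (E → (¬A → (A → D)))) ∨ ((B ∨ ¬A) ∨ B))): α-rule — add (¬B ↔ D), (((D ∧ ¬E) ∨ (E → (¬A → (A → D)))) ∨ ((B ∨ ¬A) ∨ B)).
(¬B ↔ D): β-rule — branch into ¬B, D  //  ¬¬B, ¬D.
  branch 1 (add ¬B, D):
    (((D ∧ ¬E) ∨ (E → (¬A → (A → D)))) ∨ ((B ∨ ¬A) ∨ B)): β-rule — branch into ((D ∧ ¬E) ∨ (E → (¬A → (A → D))))  //  ((B ∨ ¬A) ∨ B).
      branch 1.1 (add ((D ∧ ¬E) ∨ (E → (¬A → (A → D))))):
        ((D ∧ ¬E) ∨ (E → (¬A → (A → D)))): β-rule — branch into (D ∧ ¬E)  //  (E → (¬A → (A → D))).
          branch 1.1.1 (add (D ∧ ¬E)):
            (D ∧ ¬E): α-rule — add D, ¬E.
            ○ open, literals {B=0, D=1, E=0}.
          branch 1.1.2 (add (E → (¬A → (A → D)))):
            (E → (¬A → (A → D))): β-rule — branch into ¬E  //  (¬A → (A → D)).
              branch 1.1.2.1 (add ¬E):
                ○ open, literals {B=0, D=1, E=0}.
              branch 1.1.2.2 (add (¬A → (A → D))):
                (¬A → (A → D)): β-rule — branch into ¬¬A  //  (A → D).
                  branch 1.1.2.2.1 (add ¬¬A):
                    ○ open, literals {A=1, B=0, D=1}.
                  branch 1.1.2.2.2 (add (A → D)):
                    (A → D): β-rule — branch into ¬A  //  D.
                      branch 1.1.2.2.2.1 (add ¬A):
                        ○ open, literals {A=0, B=0, D=1}.
                      branch 1.1.2.2.2.2 (add D):
                        ○ open, literals {B=0, D=1}.
      branch 1.2 (add ((B ∨ ¬A) ∨ B)):
        ((B ∨ ¬A) ∨ B): β-rule — branch into (B ∨ ¬A)  //  B.
          branch 1.2.1 (add (B ∨ ¬A)):
            (B ∨ ¬A): β-rule — branch into B  //  ¬A.
              branch 1.2.1.1 (add B):
                × closes — contains both B and ¬B.
              branch 1.2.1.2 (add ¬A):
                ○ open, literals {A=0, B=0, D=1}.
          branch 1.2.2 (add B):
            × closes — contains both B and ¬B.
  branch 2 (add ¬¬B, ¬D):
    (((D ∧ ¬E) ∨ (E → (¬A → (A → D)))) ∨ ((B ∨ ¬A) ∨ B)): β-rule — branch into ((D ∧ ¬E) ∨ (E → (¬A → (A → D))))  //  ((B ∨ ¬A) ∨ B).
      branch 2.1 (add ((D ∧ ¬E) ∨ (E → (¬A → (A → D))))):
        ((D ∧ ¬E) ∨ (E → (¬A → (A → D)))): β-rule — branch into (D ∧ ¬E)  //  (E → (¬A → (A → D))).
          branch 2.1.1 (add (D ∧ ¬E)):
            (D ∧ ¬E): α-rule — add D, ¬E.
            × closes — contains both D and ¬D.
          branch 2.1.2 (add (E → (¬A → (A → D)))):
            (E → (¬A → (A → D))): β-rule — branch into ¬E  //  (¬A → (A → D)).
              branch 2.1.2.1 (add ¬E):
                ○ open, literals {B=1, D=0, E=0}.
              branch 2.1.2.2 (add (¬A → (A → D))):
                (¬A → (A → D)): β-rule — branch into ¬¬A  //  (A → D).
                  branch 2.1.2.2.1 (add ¬¬A):
                    ○ open, literals {A=1, B=1, D=0}.
                  branch 2.1.2.2.2 (add (A → D)):
                    (A → D): β-rule — branch into ¬A  //  D.
                      branch 2.1.2.2.2.1 (add ¬A):
                        ○ open, literals {A=0, B=1, D=0}.
                      branch 2.1.2.2.2.2 (add D):
                        × closes — contains both D and ¬D.
      branch 2.2 (add ((B ∨ ¬A) ∨ B)):
        ((B ∨ ¬A) ∨ B): β-rule — branch into (B ∨ ¬A)  //  B.
          branch 2.2.1 (add (B ∨ ¬A)):
            (B ∨ ¬A): β-rule — branch into B  //  ¬A.
              branch 2.2.1.1 (add B):
                ○ open, literals {B=1, D=0}.
              branch 2.2.1.2 (add ¬A):
                ○ open, literals {A=0, B=1, D=0}.
          branch 2.2.2 (add B):
            ○ open, literals {B=1, D=0}.
4 branches closed, 12 open.
An open branch gives a countermodel: B=0, D=1, E=0 (unmentioned atoms arbitrary); under it the original formula is false.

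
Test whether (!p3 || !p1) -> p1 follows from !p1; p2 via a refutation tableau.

No

Initial set: {!p1; p2; !((!p3 || !p1) -> p1)}.
!((!p3 || !p1) -> p1): α-rule — add (!p3 || !p1), !p1.
(!p3 || !p1): β-rule — branch into !p3  //  !p1.
  branch 1 (add !p3):
    ○ open, literals {p1=F, p2=T, p3=F}.
  branch 2 (add !p1):
    ○ open, literals {p1=F, p2=T}.
0 branches closed, 2 open.
An open branch gives a countermodel: p1=F, p2=T, p3=F (unmentioned atoms arbitrary); the premises hold there but the conclusion fails.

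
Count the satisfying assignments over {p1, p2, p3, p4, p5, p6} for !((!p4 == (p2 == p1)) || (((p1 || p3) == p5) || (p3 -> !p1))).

4

Initial set: {!((!p4 == (p2 == p1)) || (((p1 || p3) == p5) || (p3 -> !p1)))}.
!((!p4 == (p2 == p1)) || (((p1 || p3) == p5) || (p3 -> !p1))): α-rule — add !(!p4 == (p2 == p1)), !(((p1 || p3) == p5) || (p3 -> !p1)).
!(((p1 || p3) == p5) || (p3 -> !p1)): α-rule — add !((p1 || p3) == p5), !(p3 -> !p1).
!(p3 -> !p1): α-rule — add p3, !!p1.
!(!p4 == (p2 == p1)): β-rule — branch into !p4, !(p2 == p1)  //  !!p4, (p2 == p1).
  branch 1 (add !p4, !(p2 == p1)):
    !((p1 || p3) == p5): β-rule — branch into (p1 || p3), !p5  //  !(p1 || p3), p5.
      branch 1.1 (add (p1 || p3), !p5):
        !(p2 == p1): β-rule — branch into p2, !p1  //  !p2, p1.
          branch 1.1.1 (add p2, !p1):
            × closes — contains both p1 and !p1.
          branch 1.1.2 (add !p2, p1):
            (p1 || p3): β-rule — branch into p1  //  p3.
              branch 1.1.2.1 (add p1):
                ○ open, literals {p1=1, p2=0, p3=1, p4=0, p5=0}.
              branch 1.1.2.2 (add p3):
                ○ open, literals {p1=1, p2=0, p3=1, p4=0, p5=0}.
      branch 1.2 (add !(p1 || p3), p5):
        !(p1 || p3): α-rule — add !p1, !p3.
        × closes — contains both p1 and !p1.
  branch 2 (add !!p4, (p2 == p1)):
    !((p1 || p3) == p5): β-rule — branch into (p1 || p3), !p5  //  !(p1 || p3), p5.
      branch 2.1 (add (p1 || p3), !p5):
        (p2 == p1): β-rule — branch into p2, p1  //  !p2, !p1.
          branch 2.1.1 (add p2, p1):
            (p1 || p3): β-rule — branch into p1  //  p3.
              branch 2.1.1.1 (add p1):
                ○ open, literals {p1=1, p2=1, p3=1, p4=1, p5=0}.
              branch 2.1.1.2 (add p3):
                ○ open, literals {p1=1, p2=1, p3=1, p4=1, p5=0}.
          branch 2.1.2 (add !p2, !p1):
            × closes — contains both p1 and !p1.
      branch 2.2 (add !(p1 || p3), p5):
        !(p1 || p3): α-rule — add !p1, !p3.
        × closes — contains both p1 and !p1.
4 branches closed, 4 open.
Each open branch fixes some atoms; the unmentioned ones are free. Counting distinct full assignments: branch {p1=1, p2=0, p3=1, p4=0, p5=0} (p6) contributes 2 new; branch {p1=1, p2=0, p3=1, p4=0, p5=0} (p6) contributes 0 new; branch {p1=1, p2=1, p3=1, p4=1, p5=0} (p6) contributes 2 new; branch {p1=1, p2=1, p3=1, p4=1, p5=0} (p6) contributes 0 new. Total: 4.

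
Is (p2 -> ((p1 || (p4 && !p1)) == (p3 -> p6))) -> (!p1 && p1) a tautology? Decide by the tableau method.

Not valid

Assume the negation and expand:
Initial set: {!((p2 -> ((p1 || (p4 && !p1)) == (p3 -> p6))) -> (!p1 && p1))}.
!((p2 -> ((p1 || (p4 && !p1)) == (p3 -> p6))) -> (!p1 && p1)): α-rule — add (p2 -> ((p1 || (p4 && !p1)) == (p3 -> p6))), !(!p1 && p1).
(p2 -> ((p1 || (p4 && !p1)) == (p3 -> p6))): β-rule — branch into !p2  //  ((p1 || (p4 && !p1)) == (p3 -> p6)).
  branch 1 (add !p2):
    !(!p1 && p1): β-rule — branch into !!p1  //  !p1.
      branch 1.1 (add !!p1):
        ○ open, literals {p1=1, p2=0}.
      branch 1.2 (add !p1):
        ○ open, literals {p1=0, p2=0}.
  branch 2 (add ((p1 || (p4 && !p1)) == (p3 -> p6))):
    !(!p1 && p1): β-rule — branch into !!p1  //  !p1.
      branch 2.1 (add !!p1):
        ((p1 || (p4 && !p1)) == (p3 -> p6)): β-rule — branch into (p1 || (p4 && !p1)), (p3 -> p6)  //  !(p1 || (p4 && !p1)), !(p3 -> p6).
          branch 2.1.1 (add (p1 || (p4 && !p1)), (p3 -> p6)):
            (p1 || (p4 && !p1)): β-rule — branch into p1  //  (p4 && !p1).
              branch 2.1.1.1 (add p1):
                (p3 -> p6): β-rule — branch into !p3  //  p6.
                  branch 2.1.1.1.1 (add !p3):
                    ○ open, literals {p1=1, p3=0}.
                  branch 2.1.1.1.2 (add p6):
                    ○ open, literals {p1=1, p6=1}.
              branch 2.1.1.2 (add (p4 && !p1)):
                (p4 && !p1): α-rule — add p4, !p1.
                × closes — contains both p1 and !p1.
          branch 2.1.2 (add !(p1 || (p4 && !p1)), !(p3 -> p6)):
            !(p1 || (p4 && !p1)): α-rule — add !p1, !(p4 && !p1).
            × closes — contains both p1 and !p1.
      branch 2.2 (add !p1):
        ((p1 || (p4 && !p1)) == (p3 -> p6)): β-rule — branch into (p1 || (p4 && !p1)), (p3 -> p6)  //  !(p1 || (p4 && !p1)), !(p3 -> p6).
          branch 2.2.1 (add (p1 || (p4 && !p1)), (p3 -> p6)):
            (p1 || (p4 && !p1)): β-rule — branch into p1  //  (p4 && !p1).
              branch 2.2.1.1 (add p1):
                × closes — contains both p1 and !p1.
              branch 2.2.1.2 (add (p4 && !p1)):
                (p4 && !p1): α-rule — add p4, !p1.
                (p3 -> p6): β-rule — branch into !p3  //  p6.
                  branch 2.2.1.2.1 (add !p3):
                    ○ open, literals {p1=0, p3=0, p4=1}.
                  branch 2.2.1.2.2 (add p6):
                    ○ open, literals {p1=0, p4=1, p6=1}.
          branch 2.2.2 (add !(p1 || (p4 && !p1)), !(p3 -> p6)):
            !(p1 || (p4 && !p1)): α-rule — add !p1, !(p4 && !p1).
            !(p3 -> p6): α-rule — add p3, !p6.
            !(p4 && !p1): β-rule — branch into !p4  //  !!p1.
              branch 2.2.2.1 (add !p4):
                ○ open, literals {p1=0, p3=1, p4=0, p6=0}.
              branch 2.2.2.2 (add !!p1):
                × closes — contains both p1 and !p1.
4 branches closed, 7 open.
An open branch gives a countermodel: p1=1, p2=0 (unmentioned atoms arbitrary); under it the original formula is false.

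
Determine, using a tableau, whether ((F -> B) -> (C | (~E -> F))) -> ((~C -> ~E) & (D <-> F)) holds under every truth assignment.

Not valid

Assume the negation and expand:
Initial set: {~(((F -> B) -> (C | (~E -> F))) -> ((~C -> ~E) & (D <-> F)))}.
~(((F -> B) -> (C | (~E -> F))) -> ((~C -> ~E) & (D <-> F))): α-rule — add ((F -> B) -> (C | (~E -> F))), ~((~C -> ~E) & (D <-> F)).
((F -> B) -> (C | (~E -> F))): β-rule — branch into ~(F -> B)  //  (C | (~E -> F)).
  branch 1 (add ~(F -> B)):
    ~(F -> B): α-rule — add F, ~B.
    ~((~C -> ~E) & (D <-> F)): β-rule — branch into ~(~C -> ~E)  //  ~(D <-> F).
      branch 1.1 (add ~(~C -> ~E)):
        ~(~C -> ~E): α-rule — add ~C, ~~E.
        ○ open, literals {B=0, C=0, E=1, F=1}.
      branch 1.2 (add ~(D <-> F)):
        ~(D <-> F): β-rule — branch into D, ~F  //  ~D, F.
          branch 1.2.1 (add D, ~F):
            × closes — contains both F and ~F.
          branch 1.2.2 (add ~D, F):
            ○ open, literals {B=0, D=0, F=1}.
  branch 2 (add (C | (~E -> F))):
    ~((~C -> ~E) & (D <-> F)): β-rule — branch into ~(~C -> ~E)  //  ~(D <-> F).
      branch 2.1 (add ~(~C -> ~E)):
        ~(~C -> ~E): α-rule — add ~C, ~~E.
        (C | (~E -> F)): β-rule — branch into C  //  (~E -> F).
          branch 2.1.1 (add C):
            × closes — contains both C and ~C.
          branch 2.1.2 (add (~E -> F)):
            (~E -> F): β-rule — branch into ~~E  //  F.
              branch 2.1.2.1 (add ~~E):
                ○ open, literals {C=0, E=1}.
              branch 2.1.2.2 (add F):
                ○ open, literals {C=0, E=1, F=1}.
      branch 2.2 (add ~(D <-> F)):
        (C | (~E -> F)): β-rule — branch into C  //  (~E -> F).
          branch 2.2.1 (add C):
            ~(D <-> F): β-rule — branch into D, ~F  //  ~D, F.
              branch 2.2.1.1 (add D, ~F):
                ○ open, literals {C=1, D=1, F=0}.
              branch 2.2.1.2 (add ~D, F):
                ○ open, literals {C=1, D=0, F=1}.
          branch 2.2.2 (add (~E -> F)):
            ~(D <-> F): β-rule — branch into D, ~F  //  ~D, F.
              branch 2.2.2.1 (add D, ~F):
                (~E -> F): β-rule — branch into ~~E  //  F.
                  branch 2.2.2.1.1 (add ~~E):
                    ○ open, literals {D=1, E=1, F=0}.
                  branch 2.2.2.1.2 (add F):
                    × closes — contains both F and ~F.
              branch 2.2.2.2 (add ~D, F):
                (~E -> F): β-rule — branch into ~~E  //  F.
                  branch 2.2.2.2.1 (add ~~E):
                    ○ open, literals {D=0, E=1, F=1}.
                  branch 2.2.2.2.2 (add F):
                    ○ open, literals {D=0, F=1}.
3 branches closed, 9 open.
An open branch gives a countermodel: B=0, C=0, E=1, F=1 (unmentioned atoms arbitrary); under it the original formula is false.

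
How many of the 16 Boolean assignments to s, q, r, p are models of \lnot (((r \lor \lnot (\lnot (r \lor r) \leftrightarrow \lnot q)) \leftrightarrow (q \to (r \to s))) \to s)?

4

Initial set: {\lnot (((r \lor \lnot (\lnot (r \lor r) \leftrightarrow \lnot q)) \leftrightarrow (q \to (r \to s))) \to s)}.
\lnot (((r \lor \lnot (\lnot (r \lor r) \leftrightarrow \lnot q)) \leftrightarrow (q \to (r \to s))) \to s): α-rule — add ((r \lor \lnot (\lnot (r \lor r) \leftrightarrow \lnot q)) \leftrightarrow (q \to (r \to s))), \lnot s.
((r \lor \lnot (\lnot (r \lor r) \leftrightarrow \lnot q)) \leftrightarrow (q \to (r \to s))): β-rule — branch into (r \lor \lnot (\lnot (r \lor r) \leftrightarrow \lnot q)), (q \to (r \to s))  //  \lnot (r \lor \lnot (\lnot (r \lor r) \leftrightarrow \lnot q)), \lnot (q \to (r \to s)).
  branch 1 (add (r \lor \lnot (\lnot (r \lor r) \leftrightarrow \lnot q)), (q \to (r \to s))):
    (r \lor \lnot (\lnot (r \lor r) \leftrightarrow \lnot q)): β-rule — branch into r  //  \lnot (\lnot (r \lor r) \leftrightarrow \lnot q).
      branch 1.1 (add r):
        (q \to (r \to s)): β-rule — branch into \lnot q  //  (r \to s).
          branch 1.1.1 (add \lnot q):
            ○ open, literals {q=false, r=true, s=false}.
          branch 1.1.2 (add (r \to s)):
            (r \to s): β-rule — branch into \lnot r  //  s.
              branch 1.1.2.1 (add \lnot r):
                × closes — contains both r and \lnot r.
              branch 1.1.2.2 (add s):
                × closes — contains both s and \lnot s.
      branch 1.2 (add \lnot (\lnot (r \lor r) \leftrightarrow \lnot q)):
        (q \to (r \to s)): β-rule — branch into \lnot q  //  (r \to s).
          branch 1.2.1 (add \lnot q):
            \lnot (\lnot (r \lor r) \leftrightarrow \lnot q): β-rule — branch into \lnot (r \lor r), \lnot \lnot q  //  \lnot \lnot (r \lor r), \lnot q.
              branch 1.2.1.1 (add \lnot (r \lor r), \lnot \lnot q):
                × closes — contains both q and \lnot q.
              branch 1.2.1.2 (add \lnot \lnot (r \lor r), \lnot q):
                \lnot \lnot (r \lor r): β-rule — branch into r  //  r.
                  branch 1.2.1.2.1 (add r):
                    ○ open, literals {q=false, r=true, s=false}.
                  branch 1.2.1.2.2 (add r):
                    ○ open, literals {q=false, r=true, s=false}.
          branch 1.2.2 (add (r \to s)):
            \lnot (\lnot (r \lor r) \leftrightarrow \lnot q): β-rule — branch into \lnot (r \lor r), \lnot \lnot q  //  \lnot \lnot (r \lor r), \lnot q.
              branch 1.2.2.1 (add \lnot (r \lor r), \lnot \lnot q):
                \lnot (r \lor r): α-rule — add \lnot r, \lnot r.
                (r \to s): β-rule — branch into \lnot r  //  s.
                  branch 1.2.2.1.1 (add \lnot r):
                    ○ open, literals {q=true, r=false, s=false}.
                  branch 1.2.2.1.2 (add s):
                    × closes — contains both s and \lnot s.
              branch 1.2.2.2 (add \lnot \lnot (r \lor r), \lnot q):
                (r \to s): β-rule — branch into \lnot r  //  s.
                  branch 1.2.2.2.1 (add \lnot r):
                    \lnot \lnot (r \lor r): β-rule — branch into r  //  r.
                      branch 1.2.2.2.1.1 (add r):
                        × closes — contains both r and \lnot r.
                      branch 1.2.2.2.1.2 (add r):
                        × closes — contains both r and \lnot r.
                  branch 1.2.2.2.2 (add s):
                    × closes — contains both s and \lnot s.
  branch 2 (add \lnot (r \lor \lnot (\lnot (r \lor r) \leftrightarrow \lnot q)), \lnot (q \to (r \to s))):
    \lnot (r \lor \lnot (\lnot (r \lor r) \leftrightarrow \lnot q)): α-rule — add \lnot r, \lnot \lnot (\lnot (r \lor r) \leftrightarrow \lnot q).
    \lnot (q \to (r \to s)): α-rule — add q, \lnot (r \to s).
    \lnot (r \to s): α-rule — add r, \lnot s.
    × closes — contains both r and \lnot r.
8 branches closed, 4 open.
Each open branch fixes some atoms; the unmentioned ones are free. Counting distinct full assignments: branch {q=false, r=true, s=false} (p) contributes 2 new; branch {q=false, r=true, s=false} (p) contributes 0 new; branch {q=false, r=true, s=false} (p) contributes 0 new; branch {q=true, r=false, s=false} (p) contributes 2 new. Total: 4.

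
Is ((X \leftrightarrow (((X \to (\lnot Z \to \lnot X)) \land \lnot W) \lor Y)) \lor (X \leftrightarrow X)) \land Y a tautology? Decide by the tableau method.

Assume the negation and expand:
Initial set: {\lnot (((X \leftrightarrow (((X \to (\lnot Z \to \lnot X)) \land \lnot W) \lor Y)) \lor (X \leftrightarrow X)) \land Y)}.
\lnot (((X \leftrightarrow (((X \to (\lnot Z \to \lnot X)) \land \lnot W) \lor Y)) \lor (X \leftrightarrow X)) \land Y): β-rule — branch into \lnot ((X \leftrightarrow (((X \to (\lnot Z \to \lnot X)) \land \lnot W) \lor Y)) \lor (X \leftrightarrow X))  //  \lnot Y.
  branch 1 (add \lnot ((X \leftrightarrow (((X \to (\lnot Z \to \lnot X)) \land \lnot W) \lor Y)) \lor (X \leftrightarrow X))):
    \lnot ((X \leftrightarrow (((X \to (\lnot Z \to \lnot X)) \land \lnot W) \lor Y)) \lor (X \leftrightarrow X)): α-rule — add \lnot (X \leftrightarrow (((X \to (\lnot Z \to \lnot X)) \land \lnot W) \lor Y)), \lnot (X \leftrightarrow X).
    \lnot (X \leftrightarrow (((X \to (\lnot Z \to \lnot X)) \land \lnot W) \lor Y)): β-rule — branch into X, \lnot (((X \to (\lnot Z \to \lnot X)) \land \lnot W) \lor Y)  //  \lnot X, (((X \to (\lnot Z \to \lnot X)) \land \lnot W) \lor Y).
      branch 1.1 (add X, \lnot (((X \to (\lnot Z \to \lnot X)) \land \lnot W) \lor Y)):
        \lnot (((X \to (\lnot Z \to \lnot X)) \land \lnot W) \lor Y): α-rule — add \lnot ((X \to (\lnot Z \to \lnot X)) \land \lnot W), \lnot Y.
        \lnot (X \leftrightarrow X): β-rule — branch into X, \lnot X  //  \lnot X, X.
          branch 1.1.1 (add X, \lnot X):
            × closes — contains both X and \lnot X.
          branch 1.1.2 (add \lnot X, X):
            × closes — contains both X and \lnot X.
      branch 1.2 (add \lnot X, (((X \to (\lnot Z \to \lnot X)) \land \lnot W) \lor Y)):
        \lnot (X \leftrightarrow X): β-rule — branch into X, \lnot X  //  \lnot X, X.
          branch 1.2.1 (add X, \lnot X):
            × closes — contains both X and \lnot X.
          branch 1.2.2 (add \lnot X, X):
            × closes — contains both X and \lnot X.
  branch 2 (add \lnot Y):
    ○ open, literals {Y=false}.
4 branches closed, 1 open.
An open branch gives a countermodel: Y=false (unmentioned atoms arbitrary); under it the original formula is false.

Not valid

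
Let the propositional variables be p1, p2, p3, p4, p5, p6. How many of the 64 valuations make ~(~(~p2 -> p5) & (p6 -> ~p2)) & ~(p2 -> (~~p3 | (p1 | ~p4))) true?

4

Initial set: {(~(~(~p2 -> p5) & (p6 -> ~p2)) & ~(p2 -> (~~p3 | (p1 | ~p4))))}.
(~(~(~p2 -> p5) & (p6 -> ~p2)) & ~(p2 -> (~~p3 | (p1 | ~p4)))): α-rule — add ~(~(~p2 -> p5) & (p6 -> ~p2)), ~(p2 -> (~~p3 | (p1 | ~p4))).
~(p2 -> (~~p3 | (p1 | ~p4))): α-rule — add p2, ~(~~p3 | (p1 | ~p4)).
~(~~p3 | (p1 | ~p4)): α-rule — add ~~~p3, ~(p1 | ~p4).
~~~p3: drop double negation, giving ~p3.
~(p1 | ~p4): α-rule — add ~p1, ~~p4.
~(~(~p2 -> p5) & (p6 -> ~p2)): β-rule — branch into ~~(~p2 -> p5)  //  ~(p6 -> ~p2).
  branch 1 (add ~~(~p2 -> p5)):
    ~~(~p2 -> p5): β-rule — branch into ~~p2  //  p5.
      branch 1.1 (add ~~p2):
        ○ open, literals {p1=0, p2=1, p3=0, p4=1}.
      branch 1.2 (add p5):
        ○ open, literals {p1=0, p2=1, p3=0, p4=1, p5=1}.
  branch 2 (add ~(p6 -> ~p2)):
    ~(p6 -> ~p2): α-rule — add p6, ~~p2.
    ○ open, literals {p1=0, p2=1, p3=0, p4=1, p6=1}.
0 branches closed, 3 open.
Each open branch fixes some atoms; the unmentioned ones are free. Counting distinct full assignments: branch {p1=0, p2=1, p3=0, p4=1} (p5, p6) contributes 4 new; branch {p1=0, p2=1, p3=0, p4=1, p5=1} (p6) contributes 0 new; branch {p1=0, p2=1, p3=0, p4=1, p6=1} (p5) contributes 0 new. Total: 4.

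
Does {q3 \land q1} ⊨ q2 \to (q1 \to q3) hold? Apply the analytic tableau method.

Initial set: {(q3 \land q1); \lnot (q2 \to (q1 \to q3))}.
(q3 \land q1): α-rule — add q3, q1.
\lnot (q2 \to (q1 \to q3)): α-rule — add q2, \lnot (q1 \to q3).
\lnot (q1 \to q3): α-rule — add q1, \lnot q3.
× closes — contains both q3 and \lnot q3.
All 1 branch closes.
Every branch closed, so the premises entail the conclusion.

Yes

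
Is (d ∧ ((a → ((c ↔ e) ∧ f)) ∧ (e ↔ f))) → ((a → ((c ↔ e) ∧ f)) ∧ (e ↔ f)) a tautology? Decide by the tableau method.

Valid

Assume the negation and expand:
Initial set: {¬((d ∧ ((a → ((c ↔ e) ∧ f)) ∧ (e ↔ f))) → ((a → ((c ↔ e) ∧ f)) ∧ (e ↔ f)))}.
¬((d ∧ ((a → ((c ↔ e) ∧ f)) ∧ (e ↔ f))) → ((a → ((c ↔ e) ∧ f)) ∧ (e ↔ f))): α-rule — add (d ∧ ((a → ((c ↔ e) ∧ f)) ∧ (e ↔ f))), ¬((a → ((c ↔ e) ∧ f)) ∧ (e ↔ f)).
(d ∧ ((a → ((c ↔ e) ∧ f)) ∧ (e ↔ f))): α-rule — add d, ((a → ((c ↔ e) ∧ f)) ∧ (e ↔ f)).
((a → ((c ↔ e) ∧ f)) ∧ (e ↔ f)): α-rule — add (a → ((c ↔ e) ∧ f)), (e ↔ f).
¬((a → ((c ↔ e) ∧ f)) ∧ (e ↔ f)): β-rule — branch into ¬(a → ((c ↔ e) ∧ f))  //  ¬(e ↔ f).
  branch 1 (add ¬(a → ((c ↔ e) ∧ f))):
    ¬(a → ((c ↔ e) ∧ f)): α-rule — add a, ¬((c ↔ e) ∧ f).
    (a → ((c ↔ e) ∧ f)): β-rule — branch into ¬a  //  ((c ↔ e) ∧ f).
      branch 1.1 (add ¬a):
        × closes — contains both a and ¬a.
      branch 1.2 (add ((c ↔ e) ∧ f)):
        ((c ↔ e) ∧ f): α-rule — add (c ↔ e), f.
        (e ↔ f): β-rule — branch into e, f  //  ¬e, ¬f.
          branch 1.2.1 (add e, f):
            ¬((c ↔ e) ∧ f): β-rule — branch into ¬(c ↔ e)  //  ¬f.
              branch 1.2.1.1 (add ¬(c ↔ e)):
                (c ↔ e): β-rule — branch into c, e  //  ¬c, ¬e.
                  branch 1.2.1.1.1 (add c, e):
                    ¬(c ↔ e): β-rule — branch into c, ¬e  //  ¬c, e.
                      branch 1.2.1.1.1.1 (add c, ¬e):
                        × closes — contains both e and ¬e.
                      branch 1.2.1.1.1.2 (add ¬c, e):
                        × closes — contains both c and ¬c.
                  branch 1.2.1.1.2 (add ¬c, ¬e):
                    × closes — contains both e and ¬e.
              branch 1.2.1.2 (add ¬f):
                × closes — contains both f and ¬f.
          branch 1.2.2 (add ¬e, ¬f):
            × closes — contains both f and ¬f.
  branch 2 (add ¬(e ↔ f)):
    (a → ((c ↔ e) ∧ f)): β-rule — branch into ¬a  //  ((c ↔ e) ∧ f).
      branch 2.1 (add ¬a):
        (e ↔ f): β-rule — branch into e, f  //  ¬e, ¬f.
          branch 2.1.1 (add e, f):
            ¬(e ↔ f): β-rule — branch into e, ¬f  //  ¬e, f.
              branch 2.1.1.1 (add e, ¬f):
                × closes — contains both f and ¬f.
              branch 2.1.1.2 (add ¬e, f):
                × closes — contains both e and ¬e.
          branch 2.1.2 (add ¬e, ¬f):
            ¬(e ↔ f): β-rule — branch into e, ¬f  //  ¬e, f.
              branch 2.1.2.1 (add e, ¬f):
                × closes — contains both e and ¬e.
              branch 2.1.2.2 (add ¬e, f):
                × closes — contains both f and ¬f.
      branch 2.2 (add ((c ↔ e) ∧ f)):
        ((c ↔ e) ∧ f): α-rule — add (c ↔ e), f.
        (e ↔ f): β-rule — branch into e, f  //  ¬e, ¬f.
          branch 2.2.1 (add e, f):
            ¬(e ↔ f): β-rule — branch into e, ¬f  //  ¬e, f.
              branch 2.2.1.1 (add e, ¬f):
                × closes — contains both f and ¬f.
              branch 2.2.1.2 (add ¬e, f):
                × closes — contains both e and ¬e.
          branch 2.2.2 (add ¬e, ¬f):
            × closes — contains both f and ¬f.
All 13 branches close.
Every branch closed, so the negation is unsatisfiable and the formula is valid.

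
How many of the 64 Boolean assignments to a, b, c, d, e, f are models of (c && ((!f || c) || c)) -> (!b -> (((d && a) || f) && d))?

Initial set: {((c && ((!f || c) || c)) -> (!b -> (((d && a) || f) && d)))}.
((c && ((!f || c) || c)) -> (!b -> (((d && a) || f) && d))): β-rule — branch into !(c && ((!f || c) || c))  //  (!b -> (((d && a) || f) && d)).
  branch 1 (add !(c && ((!f || c) || c))):
    !(c && ((!f || c) || c)): β-rule — branch into !c  //  !((!f || c) || c).
      branch 1.1 (add !c):
        ○ open, literals {c=F}.
      branch 1.2 (add !((!f || c) || c)):
        !((!f || c) || c): α-rule — add !(!f || c), !c.
        !(!f || c): α-rule — add !!f, !c.
        ○ open, literals {c=F, f=T}.
  branch 2 (add (!b -> (((d && a) || f) && d))):
    (!b -> (((d && a) || f) && d)): β-rule — branch into !!b  //  (((d && a) || f) && d).
      branch 2.1 (add !!b):
        ○ open, literals {b=T}.
      branch 2.2 (add (((d && a) || f) && d)):
        (((d && a) || f) && d): α-rule — add ((d && a) || f), d.
        ((d && a) || f): β-rule — branch into (d && a)  //  f.
          branch 2.2.1 (add (d && a)):
            (d && a): α-rule — add d, a.
            ○ open, literals {a=T, d=T}.
          branch 2.2.2 (add f):
            ○ open, literals {d=T, f=T}.
0 branches closed, 5 open.
Each open branch fixes some atoms; the unmentioned ones are free. Counting distinct full assignments: branch {c=F} (a, b, d, e, f) contributes 32 new; branch {c=F, f=T} (a, b, d, e) contributes 0 new; branch {b=T} (a, c, d, e, f) contributes 16 new; branch {a=T, d=T} (b, c, e, f) contributes 4 new; branch {d=T, f=T} (a, b, c, e) contributes 2 new. Total: 54.

54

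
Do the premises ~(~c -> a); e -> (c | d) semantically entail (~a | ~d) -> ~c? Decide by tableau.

Yes

Initial set: {~(~c -> a); (e -> (c | d)); ~((~a | ~d) -> ~c)}.
~(~c -> a): α-rule — add ~c, ~a.
~((~a | ~d) -> ~c): α-rule — add (~a | ~d), ~~c.
× closes — contains both c and ~c.
All 1 branch closes.
Every branch closed, so the premises entail the conclusion.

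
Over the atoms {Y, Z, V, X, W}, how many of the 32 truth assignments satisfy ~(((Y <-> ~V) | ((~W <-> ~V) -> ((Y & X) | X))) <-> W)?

Initial set: {~(((Y <-> ~V) | ((~W <-> ~V) -> ((Y & X) | X))) <-> W)}.
~(((Y <-> ~V) | ((~W <-> ~V) -> ((Y & X) | X))) <-> W): β-rule — branch into ((Y <-> ~V) | ((~W <-> ~V) -> ((Y & X) | X))), ~W  //  ~((Y <-> ~V) | ((~W <-> ~V) -> ((Y & X) | X))), W.
  branch 1 (add ((Y <-> ~V) | ((~W <-> ~V) -> ((Y & X) | X))), ~W):
    ((Y <-> ~V) | ((~W <-> ~V) -> ((Y & X) | X))): β-rule — branch into (Y <-> ~V)  //  ((~W <-> ~V) -> ((Y & X) | X)).
      branch 1.1 (add (Y <-> ~V)):
        (Y <-> ~V): β-rule — branch into Y, ~V  //  ~Y, ~~V.
          branch 1.1.1 (add Y, ~V):
            ○ open, literals {V=false, W=false, Y=true}.
          branch 1.1.2 (add ~Y, ~~V):
            ○ open, literals {V=true, W=false, Y=false}.
      branch 1.2 (add ((~W <-> ~V) -> ((Y & X) | X))):
        ((~W <-> ~V) -> ((Y & X) | X)): β-rule — branch into ~(~W <-> ~V)  //  ((Y & X) | X).
          branch 1.2.1 (add ~(~W <-> ~V)):
            ~(~W <-> ~V): β-rule — branch into ~W, ~~V  //  ~~W, ~V.
              branch 1.2.1.1 (add ~W, ~~V):
                ○ open, literals {V=true, W=false}.
              branch 1.2.1.2 (add ~~W, ~V):
                × closes — contains both W and ~W.
          branch 1.2.2 (add ((Y & X) | X)):
            ((Y & X) | X): β-rule — branch into (Y & X)  //  X.
              branch 1.2.2.1 (add (Y & X)):
                (Y & X): α-rule — add Y, X.
                ○ open, literals {W=false, X=true, Y=true}.
              branch 1.2.2.2 (add X):
                ○ open, literals {W=false, X=true}.
  branch 2 (add ~((Y <-> ~V) | ((~W <-> ~V) -> ((Y & X) | X))), W):
    ~((Y <-> ~V) | ((~W <-> ~V) -> ((Y & X) | X))): α-rule — add ~(Y <-> ~V), ~((~W <-> ~V) -> ((Y & X) | X)).
    ~((~W <-> ~V) -> ((Y & X) | X)): α-rule — add (~W <-> ~V), ~((Y & X) | X).
    ~((Y & X) | X): α-rule — add ~(Y & X), ~X.
    ~(Y <-> ~V): β-rule — branch into Y, ~~V  //  ~Y, ~V.
      branch 2.1 (add Y, ~~V):
        (~W <-> ~V): β-rule — branch into ~W, ~V  //  ~~W, ~~V.
          branch 2.1.1 (add ~W, ~V):
            × closes — contains both W and ~W.
          branch 2.1.2 (add ~~W, ~~V):
            ~(Y & X): β-rule — branch into ~Y  //  ~X.
              branch 2.1.2.1 (add ~Y):
                × closes — contains both Y and ~Y.
              branch 2.1.2.2 (add ~X):
                ○ open, literals {V=true, W=true, X=false, Y=true}.
      branch 2.2 (add ~Y, ~V):
        (~W <-> ~V): β-rule — branch into ~W, ~V  //  ~~W, ~~V.
          branch 2.2.1 (add ~W, ~V):
            × closes — contains both W and ~W.
          branch 2.2.2 (add ~~W, ~~V):
            × closes — contains both V and ~V.
5 branches closed, 6 open.
Each open branch fixes some atoms; the unmentioned ones are free. Counting distinct full assignments: branch {V=false, W=false, Y=true} (Z, X) contributes 4 new; branch {V=true, W=false, Y=false} (Z, X) contributes 4 new; branch {V=true, W=false} (Y, Z, X) contributes 4 new; branch {W=false, X=true, Y=true} (Z, V) contributes 0 new; branch {W=false, X=true} (Y, Z, V) contributes 2 new; branch {V=true, W=true, X=false, Y=true} (Z) contributes 2 new. Total: 16.

16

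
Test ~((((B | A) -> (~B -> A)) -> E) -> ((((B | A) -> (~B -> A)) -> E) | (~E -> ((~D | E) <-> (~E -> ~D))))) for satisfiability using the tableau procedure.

Unsatisfiable

Initial set: {~((((B | A) -> (~B -> A)) -> E) -> ((((B | A) -> (~B -> A)) -> E) | (~E -> ((~D | E) <-> (~E -> ~D)))))}.
~((((B | A) -> (~B -> A)) -> E) -> ((((B | A) -> (~B -> A)) -> E) | (~E -> ((~D | E) <-> (~E -> ~D))))): α-rule — add (((B | A) -> (~B -> A)) -> E), ~((((B | A) -> (~B -> A)) -> E) | (~E -> ((~D | E) <-> (~E -> ~D)))).
~((((B | A) -> (~B -> A)) -> E) | (~E -> ((~D | E) <-> (~E -> ~D)))): α-rule — add ~(((B | A) -> (~B -> A)) -> E), ~(~E -> ((~D | E) <-> (~E -> ~D))).
~(((B | A) -> (~B -> A)) -> E): α-rule — add ((B | A) -> (~B -> A)), ~E.
~(~E -> ((~D | E) <-> (~E -> ~D))): α-rule — add ~E, ~((~D | E) <-> (~E -> ~D)).
(((B | A) -> (~B -> A)) -> E): β-rule — branch into ~((B | A) -> (~B -> A))  //  E.
  branch 1 (add ~((B | A) -> (~B -> A))):
    ~((B | A) -> (~B -> A)): α-rule — add (B | A), ~(~B -> A).
    ~(~B -> A): α-rule — add ~B, ~A.
    ((B | A) -> (~B -> A)): β-rule — branch into ~(B | A)  //  (~B -> A).
      branch 1.1 (add ~(B | A)):
        ~(B | A): α-rule — add ~B, ~A.
        ~((~D | E) <-> (~E -> ~D)): β-rule — branch into (~D | E), ~(~E -> ~D)  //  ~(~D | E), (~E -> ~D).
          branch 1.1.1 (add (~D | E), ~(~E -> ~D)):
            ~(~E -> ~D): α-rule — add ~E, ~~D.
            (B | A): β-rule — branch into B  //  A.
              branch 1.1.1.1 (add B):
                × closes — contains both B and ~B.
              branch 1.1.1.2 (add A):
                × closes — contains both A and ~A.
          branch 1.1.2 (add ~(~D | E), (~E -> ~D)):
            ~(~D | E): α-rule — add ~~D, ~E.
            (B | A): β-rule — branch into B  //  A.
              branch 1.1.2.1 (add B):
                × closes — contains both B and ~B.
              branch 1.1.2.2 (add A):
                × closes — contains both A and ~A.
      branch 1.2 (add (~B -> A)):
        ~((~D | E) <-> (~E -> ~D)): β-rule — branch into (~D | E), ~(~E -> ~D)  //  ~(~D | E), (~E -> ~D).
          branch 1.2.1 (add (~D | E), ~(~E -> ~D)):
            ~(~E -> ~D): α-rule — add ~E, ~~D.
            (B | A): β-rule — branch into B  //  A.
              branch 1.2.1.1 (add B):
                × closes — contains both B and ~B.
              branch 1.2.1.2 (add A):
                × closes — contains both A and ~A.
          branch 1.2.2 (add ~(~D | E), (~E -> ~D)):
            ~(~D | E): α-rule — add ~~D, ~E.
            (B | A): β-rule — branch into B  //  A.
              branch 1.2.2.1 (add B):
                × closes — contains both B and ~B.
              branch 1.2.2.2 (add A):
                × closes — contains both A and ~A.
  branch 2 (add E):
    × closes — contains both E and ~E.
All 9 branches close.
Every branch closed; the formula is unsatisfiable.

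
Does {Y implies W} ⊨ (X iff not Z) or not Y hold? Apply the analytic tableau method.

No

Initial set: {T (Y implies W); F ((X iff not Z) or not Y)}.
F ((X iff not Z) or not Y): α-rule — add F (X iff not Z), F not Y.
T (Y implies W): β-rule — branch into F Y  //  T W.
  branch 1 (add F Y):
    × closes — contains both Y and not Y.
  branch 2 (add T W):
    F (X iff not Z): β-rule — branch into T X, F not Z  //  F X, T not Z.
      branch 2.1 (add T X, F not Z):
        ○ open, literals {W=T, X=T, Y=T, Z=T}.
      branch 2.2 (add F X, T not Z):
        ○ open, literals {W=T, X=F, Y=T, Z=F}.
1 branch closed, 2 open.
An open branch gives a countermodel: W=T, X=T, Y=T, Z=T (unmentioned atoms arbitrary); the premises hold there but the conclusion fails.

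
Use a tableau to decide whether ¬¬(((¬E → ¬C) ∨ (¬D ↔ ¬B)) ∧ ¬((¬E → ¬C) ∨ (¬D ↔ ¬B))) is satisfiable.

Unsatisfiable

Initial set: {T ¬¬(((¬E → ¬C) ∨ (¬D ↔ ¬B)) ∧ ¬((¬E → ¬C) ∨ (¬D ↔ ¬B)))}.
T ¬¬(((¬E → ¬C) ∨ (¬D ↔ ¬B)) ∧ ¬((¬E → ¬C) ∨ (¬D ↔ ¬B))): drop double negation, giving T (((¬E → ¬C) ∨ (¬D ↔ ¬B)) ∧ ¬((¬E → ¬C) ∨ (¬D ↔ ¬B))).
T (((¬E → ¬C) ∨ (¬D ↔ ¬B)) ∧ ¬((¬E → ¬C) ∨ (¬D ↔ ¬B))): α-rule — add T ((¬E → ¬C) ∨ (¬D ↔ ¬B)), T ¬((¬E → ¬C) ∨ (¬D ↔ ¬B)).
T ¬((¬E → ¬C) ∨ (¬D ↔ ¬B)): α-rule — add F (¬E → ¬C), F (¬D ↔ ¬B).
F (¬E → ¬C): α-rule — add T ¬E, F ¬C.
T ((¬E → ¬C) ∨ (¬D ↔ ¬B)): β-rule — branch into T (¬E → ¬C)  //  T (¬D ↔ ¬B).
  branch 1 (add T (¬E → ¬C)):
    F (¬D ↔ ¬B): β-rule — branch into T ¬D, F ¬B  //  F ¬D, T ¬B.
      branch 1.1 (add T ¬D, F ¬B):
        T (¬E → ¬C): β-rule — branch into F ¬E  //  T ¬C.
          branch 1.1.1 (add F ¬E):
            × closes — contains both E and ¬E.
          branch 1.1.2 (add T ¬C):
            × closes — contains both C and ¬C.
      branch 1.2 (add F ¬D, T ¬B):
        T (¬E → ¬C): β-rule — branch into F ¬E  //  T ¬C.
          branch 1.2.1 (add F ¬E):
            × closes — contains both E and ¬E.
          branch 1.2.2 (add T ¬C):
            × closes — contains both C and ¬C.
  branch 2 (add T (¬D ↔ ¬B)):
    F (¬D ↔ ¬B): β-rule — branch into T ¬D, F ¬B  //  F ¬D, T ¬B.
      branch 2.1 (add T ¬D, F ¬B):
        T (¬D ↔ ¬B): β-rule — branch into T ¬D, T ¬B  //  F ¬D, F ¬B.
          branch 2.1.1 (add T ¬D, T ¬B):
            × closes — contains both B and ¬B.
          branch 2.1.2 (add F ¬D, F ¬B):
            × closes — contains both D and ¬D.
      branch 2.2 (add F ¬D, T ¬B):
        T (¬D ↔ ¬B): β-rule — branch into T ¬D, T ¬B  //  F ¬D, F ¬B.
          branch 2.2.1 (add T ¬D, T ¬B):
            × closes — contains both D and ¬D.
          branch 2.2.2 (add F ¬D, F ¬B):
            × closes — contains both B and ¬B.
All 8 branches close.
Every branch closed; the formula is unsatisfiable.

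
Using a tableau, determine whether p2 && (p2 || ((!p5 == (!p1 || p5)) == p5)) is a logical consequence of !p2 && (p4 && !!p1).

No

Initial set: {(!p2 && (p4 && !!p1)); !(p2 && (p2 || ((!p5 == (!p1 || p5)) == p5)))}.
(!p2 && (p4 && !!p1)): α-rule — add !p2, (p4 && !!p1).
(p4 && !!p1): α-rule — add p4, !!p1.
!!p1: drop double negation, giving p1.
!(p2 && (p2 || ((!p5 == (!p1 || p5)) == p5))): β-rule — branch into !p2  //  !(p2 || ((!p5 == (!p1 || p5)) == p5)).
  branch 1 (add !p2):
    ○ open, literals {p1=T, p2=F, p4=T}.
  branch 2 (add !(p2 || ((!p5 == (!p1 || p5)) == p5))):
    !(p2 || ((!p5 == (!p1 || p5)) == p5)): α-rule — add !p2, !((!p5 == (!p1 || p5)) == p5).
    !((!p5 == (!p1 || p5)) == p5): β-rule — branch into (!p5 == (!p1 || p5)), !p5  //  !(!p5 == (!p1 || p5)), p5.
      branch 2.1 (add (!p5 == (!p1 || p5)), !p5):
        (!p5 == (!p1 || p5)): β-rule — branch into !p5, (!p1 || p5)  //  !!p5, !(!p1 || p5).
          branch 2.1.1 (add !p5, (!p1 || p5)):
            (!p1 || p5): β-rule — branch into !p1  //  p5.
              branch 2.1.1.1 (add !p1):
                × closes — contains both p1 and !p1.
              branch 2.1.1.2 (add p5):
                × closes — contains both p5 and !p5.
          branch 2.1.2 (add !!p5, !(!p1 || p5)):
            × closes — contains both p5 and !p5.
      branch 2.2 (add !(!p5 == (!p1 || p5)), p5):
        !(!p5 == (!p1 || p5)): β-rule — branch into !p5, !(!p1 || p5)  //  !!p5, (!p1 || p5).
          branch 2.2.1 (add !p5, !(!p1 || p5)):
            × closes — contains both p5 and !p5.
          branch 2.2.2 (add !!p5, (!p1 || p5)):
            (!p1 || p5): β-rule — branch into !p1  //  p5.
              branch 2.2.2.1 (add !p1):
                × closes — contains both p1 and !p1.
              branch 2.2.2.2 (add p5):
                ○ open, literals {p1=T, p2=F, p4=T, p5=T}.
5 branches closed, 2 open.
An open branch gives a countermodel: p1=T, p2=F, p4=T (unmentioned atoms arbitrary); the premises hold there but the conclusion fails.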